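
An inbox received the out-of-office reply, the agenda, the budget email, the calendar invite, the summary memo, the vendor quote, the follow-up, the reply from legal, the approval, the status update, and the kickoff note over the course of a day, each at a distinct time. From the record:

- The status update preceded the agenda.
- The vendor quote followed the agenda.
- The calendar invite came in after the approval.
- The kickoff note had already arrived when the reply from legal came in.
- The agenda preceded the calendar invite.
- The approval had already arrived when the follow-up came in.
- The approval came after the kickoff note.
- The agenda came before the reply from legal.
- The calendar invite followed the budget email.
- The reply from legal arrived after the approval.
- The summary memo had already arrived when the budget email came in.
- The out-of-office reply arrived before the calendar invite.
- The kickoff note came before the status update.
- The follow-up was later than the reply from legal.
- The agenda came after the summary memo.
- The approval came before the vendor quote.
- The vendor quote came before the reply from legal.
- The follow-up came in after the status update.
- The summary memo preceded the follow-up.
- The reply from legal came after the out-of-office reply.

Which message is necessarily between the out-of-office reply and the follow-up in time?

Tracing the constraints gives the out-of-office reply → the reply from legal → the follow-up, so the reply from legal sits after the out-of-office reply and before the follow-up.
No other message is forced both after the out-of-office reply and before the follow-up.

the reply from legal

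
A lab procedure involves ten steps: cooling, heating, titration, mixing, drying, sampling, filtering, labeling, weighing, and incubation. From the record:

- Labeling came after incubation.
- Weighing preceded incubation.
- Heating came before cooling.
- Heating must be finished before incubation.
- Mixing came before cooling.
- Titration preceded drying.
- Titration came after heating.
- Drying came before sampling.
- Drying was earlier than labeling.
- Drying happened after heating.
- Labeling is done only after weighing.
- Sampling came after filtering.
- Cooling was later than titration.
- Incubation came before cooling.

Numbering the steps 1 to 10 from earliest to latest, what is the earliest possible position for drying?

Heating and titration must both come before drying — 2 forced predecessors.
Nothing else is forced ahead of drying, so its earliest slot is position 2 + 1 = 3.

3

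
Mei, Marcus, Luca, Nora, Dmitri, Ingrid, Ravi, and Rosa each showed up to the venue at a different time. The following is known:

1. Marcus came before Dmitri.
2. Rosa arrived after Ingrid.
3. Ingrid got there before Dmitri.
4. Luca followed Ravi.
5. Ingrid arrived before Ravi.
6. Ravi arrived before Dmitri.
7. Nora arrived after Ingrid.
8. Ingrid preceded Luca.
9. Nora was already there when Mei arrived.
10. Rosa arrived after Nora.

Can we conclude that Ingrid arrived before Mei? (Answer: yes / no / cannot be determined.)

yes

Chain the constraints: Ingrid → Nora → Mei. Each link is directly stated, so Ingrid comes before Mei.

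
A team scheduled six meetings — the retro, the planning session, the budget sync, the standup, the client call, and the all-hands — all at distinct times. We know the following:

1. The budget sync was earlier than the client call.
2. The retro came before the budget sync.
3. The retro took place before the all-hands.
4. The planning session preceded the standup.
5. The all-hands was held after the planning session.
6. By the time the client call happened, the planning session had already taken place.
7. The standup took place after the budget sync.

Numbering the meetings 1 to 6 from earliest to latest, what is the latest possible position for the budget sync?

4

The budget sync must come before the client call and the standup — 2 meetings forced after it.
Everything else can be placed before the budget sync in some valid order, so the budget sync can sit as late as position 6 − 2 = 4.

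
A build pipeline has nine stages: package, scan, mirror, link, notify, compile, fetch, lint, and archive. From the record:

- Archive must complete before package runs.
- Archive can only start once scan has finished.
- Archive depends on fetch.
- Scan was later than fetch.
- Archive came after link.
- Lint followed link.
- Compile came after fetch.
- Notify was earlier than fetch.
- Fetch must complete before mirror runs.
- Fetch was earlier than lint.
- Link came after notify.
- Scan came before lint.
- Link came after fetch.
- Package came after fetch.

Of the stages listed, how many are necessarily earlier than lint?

Directly stated before lint: fetch, link, and scan.
Notify reaches lint via notify → fetch → lint.
That's fetch, link, notify, and scan — 4 in all.

4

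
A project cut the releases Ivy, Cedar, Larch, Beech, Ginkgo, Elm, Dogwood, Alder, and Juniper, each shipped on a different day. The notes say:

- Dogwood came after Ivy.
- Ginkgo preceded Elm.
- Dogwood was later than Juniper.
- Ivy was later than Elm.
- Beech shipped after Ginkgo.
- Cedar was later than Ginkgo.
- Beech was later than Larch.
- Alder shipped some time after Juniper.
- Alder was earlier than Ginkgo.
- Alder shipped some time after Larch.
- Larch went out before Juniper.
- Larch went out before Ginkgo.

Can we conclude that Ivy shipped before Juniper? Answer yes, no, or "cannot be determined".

no

Tracing the constraints gives Juniper → Alder → Ginkgo → Elm → Ivy, so Juniper must come before Ivy.
That means Ivy cannot be before Juniper.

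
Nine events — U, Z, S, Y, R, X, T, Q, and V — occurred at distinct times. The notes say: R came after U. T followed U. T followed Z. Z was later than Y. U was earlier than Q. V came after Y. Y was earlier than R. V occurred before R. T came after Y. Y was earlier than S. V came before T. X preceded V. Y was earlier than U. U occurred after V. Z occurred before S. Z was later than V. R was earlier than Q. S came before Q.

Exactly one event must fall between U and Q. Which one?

Tracing the constraints gives U → R → Q, so R sits after U and before Q.
No other event is forced both after U and before Q.

R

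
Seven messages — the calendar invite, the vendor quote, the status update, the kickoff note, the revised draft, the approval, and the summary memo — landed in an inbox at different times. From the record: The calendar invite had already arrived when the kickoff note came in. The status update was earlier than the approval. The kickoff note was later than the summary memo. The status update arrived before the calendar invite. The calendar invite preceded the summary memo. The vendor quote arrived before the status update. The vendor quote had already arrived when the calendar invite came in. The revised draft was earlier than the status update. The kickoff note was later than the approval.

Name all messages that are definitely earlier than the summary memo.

Directly stated before the summary memo: the calendar invite.
The revised draft reaches the summary memo via the revised draft → the status update → the calendar invite → the summary memo.
The status update reaches the summary memo via the status update → the calendar invite → the summary memo.
The vendor quote reaches the summary memo via the vendor quote → the calendar invite → the summary memo.

the calendar invite, the revised draft, the status update, the vendor quote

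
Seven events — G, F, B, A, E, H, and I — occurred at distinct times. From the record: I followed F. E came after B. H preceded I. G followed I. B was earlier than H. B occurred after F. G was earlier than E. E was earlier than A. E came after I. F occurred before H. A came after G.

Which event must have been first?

F has a chain of constraints placing it before every other event, so F must be first.

F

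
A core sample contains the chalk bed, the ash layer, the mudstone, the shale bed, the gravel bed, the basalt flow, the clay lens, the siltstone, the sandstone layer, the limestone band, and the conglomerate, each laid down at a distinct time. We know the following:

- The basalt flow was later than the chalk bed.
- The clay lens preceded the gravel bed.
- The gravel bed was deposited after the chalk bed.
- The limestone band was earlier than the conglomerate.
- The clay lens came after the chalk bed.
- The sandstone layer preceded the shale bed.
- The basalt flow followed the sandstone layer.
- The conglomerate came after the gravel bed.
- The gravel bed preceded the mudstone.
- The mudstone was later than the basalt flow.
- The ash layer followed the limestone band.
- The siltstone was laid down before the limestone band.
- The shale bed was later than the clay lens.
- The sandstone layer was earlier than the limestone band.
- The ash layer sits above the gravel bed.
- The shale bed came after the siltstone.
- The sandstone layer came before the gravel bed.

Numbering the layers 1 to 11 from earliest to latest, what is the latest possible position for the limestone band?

The limestone band must come before the ash layer and the conglomerate — 2 layers forced after it.
Everything else can be placed before the limestone band in some valid order, so the limestone band can sit as late as position 11 − 2 = 9.

9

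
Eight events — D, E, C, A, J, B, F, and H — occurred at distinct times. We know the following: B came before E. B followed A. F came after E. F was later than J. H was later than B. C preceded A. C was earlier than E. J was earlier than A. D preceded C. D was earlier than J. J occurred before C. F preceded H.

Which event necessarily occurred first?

D

D has a chain of constraints placing it before every other event, so D must be first.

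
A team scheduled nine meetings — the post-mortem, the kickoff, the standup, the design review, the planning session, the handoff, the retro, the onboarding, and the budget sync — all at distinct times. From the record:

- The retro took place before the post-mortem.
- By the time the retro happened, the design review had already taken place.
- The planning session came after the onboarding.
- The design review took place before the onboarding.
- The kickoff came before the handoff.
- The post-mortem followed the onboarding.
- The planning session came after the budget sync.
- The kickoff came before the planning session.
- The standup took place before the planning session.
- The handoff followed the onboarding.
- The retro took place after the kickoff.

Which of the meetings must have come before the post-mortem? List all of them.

the design review, the kickoff, the onboarding, the retro

Directly stated before the post-mortem: the onboarding and the retro.
The design review reaches the post-mortem via the design review → the retro → the post-mortem.
The kickoff reaches the post-mortem via the kickoff → the retro → the post-mortem.
No chain forces the handoff (or any of the others) ahead of the post-mortem.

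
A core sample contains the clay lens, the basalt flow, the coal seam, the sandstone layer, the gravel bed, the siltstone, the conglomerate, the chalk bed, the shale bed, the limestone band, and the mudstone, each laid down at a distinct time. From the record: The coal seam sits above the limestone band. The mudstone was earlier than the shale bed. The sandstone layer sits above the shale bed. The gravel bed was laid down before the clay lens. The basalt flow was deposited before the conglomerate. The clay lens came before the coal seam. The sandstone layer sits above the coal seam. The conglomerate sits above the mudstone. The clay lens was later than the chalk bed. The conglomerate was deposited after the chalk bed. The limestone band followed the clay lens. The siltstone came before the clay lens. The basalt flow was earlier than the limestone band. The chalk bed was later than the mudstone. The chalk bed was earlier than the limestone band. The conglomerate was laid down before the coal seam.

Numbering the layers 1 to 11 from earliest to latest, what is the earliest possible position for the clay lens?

The chalk bed, the gravel bed, the mudstone, and the siltstone must all come before the clay lens — 4 forced predecessors.
Nothing else is forced ahead of the clay lens, so its earliest slot is position 4 + 1 = 5.

5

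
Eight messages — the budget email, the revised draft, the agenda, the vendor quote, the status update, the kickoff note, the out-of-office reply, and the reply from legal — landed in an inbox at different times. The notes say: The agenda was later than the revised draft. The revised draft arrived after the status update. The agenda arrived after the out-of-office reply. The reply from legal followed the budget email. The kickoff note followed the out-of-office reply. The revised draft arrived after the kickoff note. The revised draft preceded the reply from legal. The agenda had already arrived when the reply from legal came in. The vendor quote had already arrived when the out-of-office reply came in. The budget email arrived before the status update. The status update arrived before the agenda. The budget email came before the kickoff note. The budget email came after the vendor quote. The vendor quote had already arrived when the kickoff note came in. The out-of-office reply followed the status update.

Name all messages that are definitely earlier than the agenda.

the budget email, the kickoff note, the out-of-office reply, the revised draft, the status update, the vendor quote

Directly stated before the agenda: the out-of-office reply, the revised draft, and the status update.
The budget email reaches the agenda via the budget email → the status update → the agenda.
The kickoff note reaches the agenda via the kickoff note → the revised draft → the agenda.
The vendor quote reaches the agenda via the vendor quote → the out-of-office reply → the agenda.
No chain forces the reply from legal ahead of the agenda.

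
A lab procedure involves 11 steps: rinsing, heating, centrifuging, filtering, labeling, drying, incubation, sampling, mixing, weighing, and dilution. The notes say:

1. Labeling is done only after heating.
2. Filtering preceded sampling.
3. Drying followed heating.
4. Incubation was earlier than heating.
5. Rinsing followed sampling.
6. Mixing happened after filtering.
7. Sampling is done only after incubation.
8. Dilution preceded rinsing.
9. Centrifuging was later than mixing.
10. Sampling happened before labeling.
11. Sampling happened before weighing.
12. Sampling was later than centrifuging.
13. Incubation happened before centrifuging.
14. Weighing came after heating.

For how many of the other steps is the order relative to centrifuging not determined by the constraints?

Forced before centrifuging: filtering, incubation, and mixing; forced after centrifuging: labeling, rinsing, sampling, and weighing.
That leaves dilution, drying, and heating with no forced order relative to centrifuging — 3.

3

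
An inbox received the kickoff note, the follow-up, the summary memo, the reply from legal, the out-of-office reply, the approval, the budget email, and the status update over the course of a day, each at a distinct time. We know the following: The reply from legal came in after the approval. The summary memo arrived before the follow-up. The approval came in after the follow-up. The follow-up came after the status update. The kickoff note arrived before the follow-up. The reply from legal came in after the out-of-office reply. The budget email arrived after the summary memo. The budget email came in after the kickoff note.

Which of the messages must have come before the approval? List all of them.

Directly stated before the approval: the follow-up.
The kickoff note reaches the approval via the kickoff note → the follow-up → the approval.
The status update reaches the approval via the status update → the follow-up → the approval.
The summary memo reaches the approval via the summary memo → the follow-up → the approval.
No chain forces the out-of-office reply (or any of the others) ahead of the approval.

the follow-up, the kickoff note, the status update, the summary memo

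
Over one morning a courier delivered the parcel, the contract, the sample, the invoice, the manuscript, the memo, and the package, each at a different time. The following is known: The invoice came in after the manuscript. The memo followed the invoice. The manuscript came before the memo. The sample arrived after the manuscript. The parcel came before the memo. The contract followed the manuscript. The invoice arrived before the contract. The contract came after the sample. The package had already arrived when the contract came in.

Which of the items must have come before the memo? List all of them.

the invoice, the manuscript, the parcel

Directly stated before the memo: the invoice, the manuscript, and the parcel.
No chain forces the sample (or any of the others) ahead of the memo.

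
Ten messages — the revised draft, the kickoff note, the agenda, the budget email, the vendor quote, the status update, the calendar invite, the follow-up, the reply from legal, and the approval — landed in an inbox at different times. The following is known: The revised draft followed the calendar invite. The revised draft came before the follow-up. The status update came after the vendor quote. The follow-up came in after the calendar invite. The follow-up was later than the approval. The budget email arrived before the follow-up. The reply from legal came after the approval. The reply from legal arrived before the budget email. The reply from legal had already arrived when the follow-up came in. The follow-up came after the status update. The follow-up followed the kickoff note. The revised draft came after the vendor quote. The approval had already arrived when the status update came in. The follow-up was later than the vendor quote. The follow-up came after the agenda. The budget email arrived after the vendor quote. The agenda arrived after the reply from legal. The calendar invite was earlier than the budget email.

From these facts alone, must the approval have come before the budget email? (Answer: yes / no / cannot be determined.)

Chain the constraints: the approval → the reply from legal → the budget email. Each link is directly stated, so the approval comes before the budget email.

yes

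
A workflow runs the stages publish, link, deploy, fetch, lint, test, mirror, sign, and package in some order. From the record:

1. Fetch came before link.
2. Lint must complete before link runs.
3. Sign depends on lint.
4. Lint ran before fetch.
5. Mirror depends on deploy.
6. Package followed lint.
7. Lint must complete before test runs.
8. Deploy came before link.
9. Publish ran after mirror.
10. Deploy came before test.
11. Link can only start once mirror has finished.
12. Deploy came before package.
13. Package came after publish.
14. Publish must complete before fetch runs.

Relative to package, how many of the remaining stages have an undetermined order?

4

Forced before package: deploy, lint, mirror, and publish.
That leaves fetch, link, sign, and test with no forced order relative to package — 4.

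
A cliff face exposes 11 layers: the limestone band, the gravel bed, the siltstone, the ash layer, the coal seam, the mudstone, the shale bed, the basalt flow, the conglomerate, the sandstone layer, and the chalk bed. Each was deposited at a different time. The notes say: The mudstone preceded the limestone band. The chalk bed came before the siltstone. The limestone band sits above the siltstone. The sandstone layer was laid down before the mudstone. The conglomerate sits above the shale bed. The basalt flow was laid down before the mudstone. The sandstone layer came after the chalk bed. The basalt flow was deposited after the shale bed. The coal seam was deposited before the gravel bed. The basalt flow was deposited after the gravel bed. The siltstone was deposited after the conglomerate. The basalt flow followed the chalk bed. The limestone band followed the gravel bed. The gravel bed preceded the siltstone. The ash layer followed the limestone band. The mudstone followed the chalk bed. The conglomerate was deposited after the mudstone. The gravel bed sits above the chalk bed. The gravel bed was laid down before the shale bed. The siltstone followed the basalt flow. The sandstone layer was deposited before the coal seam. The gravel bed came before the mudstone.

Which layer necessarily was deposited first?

The chalk bed has a chain of constraints placing it before every other layer, so the chalk bed must be first.

the chalk bed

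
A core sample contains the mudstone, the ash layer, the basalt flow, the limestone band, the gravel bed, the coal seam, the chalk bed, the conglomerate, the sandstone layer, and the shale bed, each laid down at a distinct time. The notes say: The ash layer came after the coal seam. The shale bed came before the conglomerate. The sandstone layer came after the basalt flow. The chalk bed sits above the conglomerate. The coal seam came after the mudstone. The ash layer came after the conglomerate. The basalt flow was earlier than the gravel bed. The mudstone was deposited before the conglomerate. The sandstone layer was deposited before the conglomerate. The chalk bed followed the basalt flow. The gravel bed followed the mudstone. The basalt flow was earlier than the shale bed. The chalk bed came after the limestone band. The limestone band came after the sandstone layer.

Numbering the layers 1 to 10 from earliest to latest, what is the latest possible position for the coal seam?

9

The coal seam must come before the ash layer — 1 layer forced after it.
Everything else can be placed before the coal seam in some valid order, so the coal seam can sit as late as position 10 − 1 = 9.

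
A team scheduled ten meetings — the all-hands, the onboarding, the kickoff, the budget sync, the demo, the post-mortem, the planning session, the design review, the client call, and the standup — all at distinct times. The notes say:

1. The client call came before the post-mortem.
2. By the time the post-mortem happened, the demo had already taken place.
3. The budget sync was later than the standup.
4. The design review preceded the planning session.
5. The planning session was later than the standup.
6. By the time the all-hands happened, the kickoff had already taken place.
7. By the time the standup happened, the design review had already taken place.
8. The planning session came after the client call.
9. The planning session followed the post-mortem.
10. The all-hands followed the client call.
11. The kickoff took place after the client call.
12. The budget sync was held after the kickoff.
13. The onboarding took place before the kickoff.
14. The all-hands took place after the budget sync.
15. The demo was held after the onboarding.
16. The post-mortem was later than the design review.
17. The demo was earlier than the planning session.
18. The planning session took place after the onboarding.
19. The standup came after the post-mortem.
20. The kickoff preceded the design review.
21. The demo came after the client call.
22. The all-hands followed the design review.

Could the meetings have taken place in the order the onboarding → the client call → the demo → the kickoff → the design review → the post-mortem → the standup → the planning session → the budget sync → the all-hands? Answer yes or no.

yes

Check each stated constraint against the proposed order — e.g. the onboarding is ahead of the planning session; the client call is ahead of the all-hands. Every pair is in the required order; nothing is violated.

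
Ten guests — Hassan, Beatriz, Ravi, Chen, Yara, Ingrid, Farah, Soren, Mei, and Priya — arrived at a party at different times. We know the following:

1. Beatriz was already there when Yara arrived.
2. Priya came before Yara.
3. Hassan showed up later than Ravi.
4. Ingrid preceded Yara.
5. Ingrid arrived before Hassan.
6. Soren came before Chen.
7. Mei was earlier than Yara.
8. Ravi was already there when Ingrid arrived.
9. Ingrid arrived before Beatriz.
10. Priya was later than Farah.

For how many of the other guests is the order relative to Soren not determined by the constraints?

8

Forced after Soren: Chen.
That leaves Beatriz, Farah, Hassan, Ingrid, Mei, Priya, Ravi, and Yara with no forced order relative to Soren — 8.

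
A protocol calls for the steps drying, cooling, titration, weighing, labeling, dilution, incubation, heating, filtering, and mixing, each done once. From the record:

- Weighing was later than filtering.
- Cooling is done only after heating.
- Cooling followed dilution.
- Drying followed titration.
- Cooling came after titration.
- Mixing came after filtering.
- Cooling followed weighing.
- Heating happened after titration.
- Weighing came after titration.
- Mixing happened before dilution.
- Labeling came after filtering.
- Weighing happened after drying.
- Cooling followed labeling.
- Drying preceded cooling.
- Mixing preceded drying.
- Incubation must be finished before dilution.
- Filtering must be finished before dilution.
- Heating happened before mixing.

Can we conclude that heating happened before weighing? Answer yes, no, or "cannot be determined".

yes

Chain the constraints: heating → mixing → drying → weighing. Each link is directly stated, so heating comes before weighing.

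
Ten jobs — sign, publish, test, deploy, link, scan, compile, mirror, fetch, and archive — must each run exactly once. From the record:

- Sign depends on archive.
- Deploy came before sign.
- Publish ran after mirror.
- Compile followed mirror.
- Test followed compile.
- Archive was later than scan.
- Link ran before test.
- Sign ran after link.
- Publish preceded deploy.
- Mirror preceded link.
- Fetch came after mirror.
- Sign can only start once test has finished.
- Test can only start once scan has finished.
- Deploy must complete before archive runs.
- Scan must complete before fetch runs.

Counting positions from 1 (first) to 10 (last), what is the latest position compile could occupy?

Compile must come before sign and test — 2 stages forced after it.
Everything else can be placed before compile in some valid order, so compile can sit as late as position 10 − 2 = 8.

8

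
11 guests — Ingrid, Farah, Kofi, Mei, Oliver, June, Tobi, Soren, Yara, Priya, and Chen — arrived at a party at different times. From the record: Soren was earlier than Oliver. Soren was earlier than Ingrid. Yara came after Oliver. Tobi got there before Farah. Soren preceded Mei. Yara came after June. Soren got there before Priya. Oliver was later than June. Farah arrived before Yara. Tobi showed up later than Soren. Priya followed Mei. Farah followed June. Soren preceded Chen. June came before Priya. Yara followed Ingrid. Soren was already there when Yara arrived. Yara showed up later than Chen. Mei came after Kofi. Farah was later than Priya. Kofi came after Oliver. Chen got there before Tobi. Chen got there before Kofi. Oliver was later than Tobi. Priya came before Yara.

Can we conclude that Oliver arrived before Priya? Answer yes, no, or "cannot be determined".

Chain the constraints: Oliver → Kofi → Mei → Priya. Each link is directly stated, so Oliver comes before Priya.

yes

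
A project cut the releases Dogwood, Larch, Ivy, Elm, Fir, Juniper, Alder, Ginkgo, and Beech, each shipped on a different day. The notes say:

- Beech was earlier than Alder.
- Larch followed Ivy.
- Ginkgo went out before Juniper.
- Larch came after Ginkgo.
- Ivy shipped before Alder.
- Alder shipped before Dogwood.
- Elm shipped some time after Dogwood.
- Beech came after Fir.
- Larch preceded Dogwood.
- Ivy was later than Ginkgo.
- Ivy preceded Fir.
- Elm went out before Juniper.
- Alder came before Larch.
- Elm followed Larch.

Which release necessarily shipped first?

Ginkgo has a chain of constraints placing it before every other release, so Ginkgo must be first.

Ginkgo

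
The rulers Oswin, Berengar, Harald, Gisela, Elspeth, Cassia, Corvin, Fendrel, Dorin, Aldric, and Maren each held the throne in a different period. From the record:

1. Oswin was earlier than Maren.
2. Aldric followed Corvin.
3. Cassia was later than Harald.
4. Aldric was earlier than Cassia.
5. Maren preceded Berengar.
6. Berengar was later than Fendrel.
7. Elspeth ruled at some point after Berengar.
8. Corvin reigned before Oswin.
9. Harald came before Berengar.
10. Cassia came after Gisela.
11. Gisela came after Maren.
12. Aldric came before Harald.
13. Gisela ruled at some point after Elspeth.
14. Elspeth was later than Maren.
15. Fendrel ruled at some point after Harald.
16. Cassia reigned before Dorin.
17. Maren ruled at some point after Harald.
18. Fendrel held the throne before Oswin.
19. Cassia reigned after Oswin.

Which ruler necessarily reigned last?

Dorin

Every other ruler has a chain of constraints placing them before Dorin, so Dorin is last.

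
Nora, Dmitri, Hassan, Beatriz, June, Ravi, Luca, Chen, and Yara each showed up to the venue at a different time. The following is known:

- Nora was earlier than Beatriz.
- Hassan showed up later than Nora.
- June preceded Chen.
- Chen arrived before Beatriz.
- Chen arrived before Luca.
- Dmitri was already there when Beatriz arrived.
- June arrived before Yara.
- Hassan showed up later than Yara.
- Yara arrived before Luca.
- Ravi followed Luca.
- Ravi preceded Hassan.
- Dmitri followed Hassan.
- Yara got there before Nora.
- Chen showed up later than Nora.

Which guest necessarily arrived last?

Every other guest has a chain of constraints placing them before Beatriz, so Beatriz is last.

Beatriz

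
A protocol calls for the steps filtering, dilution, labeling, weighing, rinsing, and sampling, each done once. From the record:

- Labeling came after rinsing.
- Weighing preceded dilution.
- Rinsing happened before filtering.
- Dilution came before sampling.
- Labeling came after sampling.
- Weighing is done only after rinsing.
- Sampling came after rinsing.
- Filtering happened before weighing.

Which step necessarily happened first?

Rinsing has a chain of constraints placing it before every other step, so rinsing must be first.

rinsing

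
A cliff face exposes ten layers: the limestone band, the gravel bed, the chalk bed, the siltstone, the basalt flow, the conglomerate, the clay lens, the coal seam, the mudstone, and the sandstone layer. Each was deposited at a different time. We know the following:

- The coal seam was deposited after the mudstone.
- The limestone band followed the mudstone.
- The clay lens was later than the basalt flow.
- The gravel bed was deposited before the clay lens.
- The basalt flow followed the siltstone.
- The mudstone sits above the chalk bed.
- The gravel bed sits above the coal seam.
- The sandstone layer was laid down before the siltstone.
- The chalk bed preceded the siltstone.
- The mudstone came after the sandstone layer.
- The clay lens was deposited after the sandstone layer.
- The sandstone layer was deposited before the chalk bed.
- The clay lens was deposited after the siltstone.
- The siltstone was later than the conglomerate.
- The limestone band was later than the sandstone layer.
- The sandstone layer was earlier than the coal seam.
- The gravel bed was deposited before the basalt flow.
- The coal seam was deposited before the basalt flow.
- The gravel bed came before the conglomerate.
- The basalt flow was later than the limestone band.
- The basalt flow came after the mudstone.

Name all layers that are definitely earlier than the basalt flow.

Directly stated before the basalt flow: the coal seam, the gravel bed, the limestone band, the mudstone, and the siltstone.
The chalk bed reaches the basalt flow via the chalk bed → the mudstone → the basalt flow.
The conglomerate reaches the basalt flow via the conglomerate → the siltstone → the basalt flow.
The sandstone layer reaches the basalt flow via the sandstone layer → the mudstone → the basalt flow.
No chain forces the clay lens ahead of the basalt flow.

the chalk bed, the coal seam, the conglomerate, the gravel bed, the limestone band, the mudstone, the sandstone layer, the siltstone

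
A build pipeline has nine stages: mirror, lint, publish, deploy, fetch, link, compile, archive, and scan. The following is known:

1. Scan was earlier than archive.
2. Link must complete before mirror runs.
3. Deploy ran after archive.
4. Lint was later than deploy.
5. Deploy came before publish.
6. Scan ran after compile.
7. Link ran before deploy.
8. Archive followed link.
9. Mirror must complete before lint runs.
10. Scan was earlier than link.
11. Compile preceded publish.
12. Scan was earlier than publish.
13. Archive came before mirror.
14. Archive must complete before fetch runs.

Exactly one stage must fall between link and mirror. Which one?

Tracing the constraints gives link → archive → mirror, so archive sits after link and before mirror.
No other stage is forced both after link and before mirror.

archive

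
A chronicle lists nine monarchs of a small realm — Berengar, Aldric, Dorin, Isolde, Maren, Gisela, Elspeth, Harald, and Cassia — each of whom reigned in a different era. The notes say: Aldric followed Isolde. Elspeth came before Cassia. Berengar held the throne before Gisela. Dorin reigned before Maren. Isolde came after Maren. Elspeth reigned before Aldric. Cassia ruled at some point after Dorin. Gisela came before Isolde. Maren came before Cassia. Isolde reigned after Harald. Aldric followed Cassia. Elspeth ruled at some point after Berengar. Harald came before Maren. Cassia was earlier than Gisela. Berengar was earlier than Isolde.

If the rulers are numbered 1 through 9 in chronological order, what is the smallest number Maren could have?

Dorin and Harald must both come before Maren — 2 forced predecessors.
Nothing else is forced ahead of Maren, so their earliest slot is position 2 + 1 = 3.

3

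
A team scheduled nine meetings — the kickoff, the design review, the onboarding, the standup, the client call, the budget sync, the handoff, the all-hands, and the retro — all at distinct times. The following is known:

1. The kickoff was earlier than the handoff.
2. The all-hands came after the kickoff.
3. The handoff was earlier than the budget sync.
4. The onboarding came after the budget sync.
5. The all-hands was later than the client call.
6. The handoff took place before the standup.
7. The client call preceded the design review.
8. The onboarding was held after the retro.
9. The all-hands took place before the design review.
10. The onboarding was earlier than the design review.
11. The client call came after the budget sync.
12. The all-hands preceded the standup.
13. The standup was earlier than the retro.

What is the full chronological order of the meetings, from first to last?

the kickoff, the handoff, the budget sync, the client call, the all-hands, the standup, the retro, the onboarding, the design review

The constraints fix every adjacent pair, so only one ordering works:
the kickoff → the handoff → the budget sync → the client call → the all-hands → the standup → the retro → the onboarding → the design review.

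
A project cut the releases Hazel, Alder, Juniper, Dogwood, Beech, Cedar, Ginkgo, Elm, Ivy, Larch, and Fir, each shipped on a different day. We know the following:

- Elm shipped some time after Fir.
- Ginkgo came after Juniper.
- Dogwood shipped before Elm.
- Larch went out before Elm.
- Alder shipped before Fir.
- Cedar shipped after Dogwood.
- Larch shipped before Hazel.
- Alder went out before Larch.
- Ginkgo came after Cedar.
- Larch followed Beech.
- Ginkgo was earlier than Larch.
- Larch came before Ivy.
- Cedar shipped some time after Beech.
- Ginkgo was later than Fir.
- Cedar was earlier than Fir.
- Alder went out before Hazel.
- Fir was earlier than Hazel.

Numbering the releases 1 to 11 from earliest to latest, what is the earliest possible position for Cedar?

Beech and Dogwood must both come before Cedar — 2 forced predecessors.
Nothing else is forced ahead of Cedar, so its earliest slot is position 2 + 1 = 3.

3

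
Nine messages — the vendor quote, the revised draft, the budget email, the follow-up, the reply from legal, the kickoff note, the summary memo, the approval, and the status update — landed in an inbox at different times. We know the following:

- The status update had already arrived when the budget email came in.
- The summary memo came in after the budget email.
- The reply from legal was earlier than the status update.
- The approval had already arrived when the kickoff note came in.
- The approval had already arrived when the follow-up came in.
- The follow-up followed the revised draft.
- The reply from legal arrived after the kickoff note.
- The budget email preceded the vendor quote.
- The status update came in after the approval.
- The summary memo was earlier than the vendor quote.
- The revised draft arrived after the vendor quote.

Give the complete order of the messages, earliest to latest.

The constraints fix every adjacent pair, so only one ordering works:
the approval → the kickoff note → the reply from legal → the status update → the budget email → the summary memo → the vendor quote → the revised draft → the follow-up.

the approval, the kickoff note, the reply from legal, the status update, the budget email, the summary memo, the vendor quote, the revised draft, the follow-up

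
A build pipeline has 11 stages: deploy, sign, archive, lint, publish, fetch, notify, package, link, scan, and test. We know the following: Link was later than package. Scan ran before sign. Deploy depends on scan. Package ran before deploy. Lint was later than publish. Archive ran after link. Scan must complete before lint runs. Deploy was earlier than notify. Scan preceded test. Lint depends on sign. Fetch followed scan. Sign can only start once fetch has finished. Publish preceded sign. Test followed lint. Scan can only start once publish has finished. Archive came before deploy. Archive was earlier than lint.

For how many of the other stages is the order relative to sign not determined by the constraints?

Forced before sign: fetch, publish, and scan; forced after sign: lint and test.
That leaves archive, deploy, link, notify, and package with no forced order relative to sign — 5.

5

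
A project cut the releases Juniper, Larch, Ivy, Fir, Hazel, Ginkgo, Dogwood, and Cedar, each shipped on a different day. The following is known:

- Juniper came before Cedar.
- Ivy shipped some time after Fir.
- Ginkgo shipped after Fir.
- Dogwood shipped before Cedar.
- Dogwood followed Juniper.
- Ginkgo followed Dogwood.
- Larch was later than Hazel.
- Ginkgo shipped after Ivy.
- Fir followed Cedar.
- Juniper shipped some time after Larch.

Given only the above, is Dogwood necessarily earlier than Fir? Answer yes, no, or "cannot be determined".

yes

Chain the constraints: Dogwood → Cedar → Fir. Each link is directly stated, so Dogwood comes before Fir.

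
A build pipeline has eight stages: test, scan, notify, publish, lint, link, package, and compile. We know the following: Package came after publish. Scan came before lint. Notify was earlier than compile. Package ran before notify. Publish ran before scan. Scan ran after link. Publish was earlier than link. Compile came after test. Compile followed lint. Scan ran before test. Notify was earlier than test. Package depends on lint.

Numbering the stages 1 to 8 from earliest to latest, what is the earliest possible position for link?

Publish must come before link — 1 forced predecessor.
Nothing else is forced ahead of link, so its earliest slot is position 1 + 1 = 2.

2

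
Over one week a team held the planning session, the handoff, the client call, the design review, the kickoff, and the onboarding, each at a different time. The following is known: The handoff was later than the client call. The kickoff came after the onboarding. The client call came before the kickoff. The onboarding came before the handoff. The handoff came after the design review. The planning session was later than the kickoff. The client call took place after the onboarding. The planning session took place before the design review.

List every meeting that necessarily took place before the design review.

the client call, the kickoff, the onboarding, the planning session

Directly stated before the design review: the planning session.
The client call reaches the design review via the client call → the kickoff → the planning session → the design review.
The kickoff reaches the design review via the kickoff → the planning session → the design review.
The onboarding reaches the design review via the onboarding → the kickoff → the planning session → the design review.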